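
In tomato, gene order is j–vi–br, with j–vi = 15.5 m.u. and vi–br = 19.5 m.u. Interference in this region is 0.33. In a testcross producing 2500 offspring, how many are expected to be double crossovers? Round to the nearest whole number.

51

Map distances give recombination frequencies of 0.155 and 0.195 for the two intervals.
With interference 0.33 (so coincidence = 0.67), expected double-crossover frequency = 0.155 × 0.195 × 0.67 = 0.02025.
Expected number = 0.02025 × 2500 = 50.63 ≈ 51.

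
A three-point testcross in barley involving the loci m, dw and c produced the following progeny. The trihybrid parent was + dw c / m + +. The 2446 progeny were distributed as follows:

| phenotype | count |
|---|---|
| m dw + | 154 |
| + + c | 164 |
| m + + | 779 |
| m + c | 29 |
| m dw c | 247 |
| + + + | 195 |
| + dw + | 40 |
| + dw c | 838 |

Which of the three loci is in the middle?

c

The two rarest classes, + dw + and m + c, are the double crossovers. Comparing them with the parentals, only the c allele has switched, so c is the middle locus and the order is dw – c – m.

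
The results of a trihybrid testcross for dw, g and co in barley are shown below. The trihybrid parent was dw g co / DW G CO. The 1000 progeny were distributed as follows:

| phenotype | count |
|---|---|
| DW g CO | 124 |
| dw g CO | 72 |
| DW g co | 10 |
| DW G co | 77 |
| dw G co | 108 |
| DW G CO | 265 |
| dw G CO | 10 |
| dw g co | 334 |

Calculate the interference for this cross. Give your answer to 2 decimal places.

0.53

The two rarest classes, DW g co and dw G CO, are the double crossovers. Comparing them with the parentals, only the dw allele has switched, so dw is the middle locus and the order is co – dw – g.
co–dw: (149 + 20)/1000 = 0.1690; dw–g: (232 + 20)/1000 = 0.2520.
Expected DCO frequency = 0.1690 × 0.2520 ≈ 0.04259; observed = 20/1000 ≈ 0.02000.
Coefficient of coincidence = 0.02000/0.04259 ≈ 0.47; interference = 1 − 0.47 = 0.53.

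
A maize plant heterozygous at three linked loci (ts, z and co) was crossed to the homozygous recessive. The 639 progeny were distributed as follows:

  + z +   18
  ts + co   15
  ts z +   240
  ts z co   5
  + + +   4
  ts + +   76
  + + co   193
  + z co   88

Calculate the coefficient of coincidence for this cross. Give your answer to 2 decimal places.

0.79

The two most frequent reciprocal classes, + + co and ts z +, are the parental types, so the F1 was + + co / ts z +.
The two rarest classes, + + + and ts z co, are the double crossovers. Comparing them with the parentals, only the co allele has switched, so co is the middle locus and the order is ts – co – z.
ts–co: (33 + 9)/639 = 0.0657; co–z: (164 + 9)/639 = 0.2707.
Expected DCO frequency = 0.0657 × 0.2707 ≈ 0.01778; observed = 9/639 ≈ 0.01408.
Coefficient of coincidence = 0.01408/0.01778 ≈ 0.79.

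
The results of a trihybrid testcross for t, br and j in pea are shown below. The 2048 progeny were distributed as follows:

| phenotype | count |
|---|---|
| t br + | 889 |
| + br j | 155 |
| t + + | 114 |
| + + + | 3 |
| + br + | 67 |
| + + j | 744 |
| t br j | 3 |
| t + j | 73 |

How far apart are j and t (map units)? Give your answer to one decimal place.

The two most frequent reciprocal classes, + + j and t br +, are the parental types, so the F1 was + + j / t br +.
The two rarest classes, + + + and t br j, are the double crossovers. Comparing them with the parentals, only the j allele has switched, so j is the middle locus and the order is t – j – br.
Crossovers in the t–j interval produce the single-crossover classes t + j and + br + (73 + 67 = 140) plus the double crossovers (6).
RF(t–j) = (140 + 6) / 2048 = 146/2048 = 0.0713 → 7.1 map units.

7.1 map units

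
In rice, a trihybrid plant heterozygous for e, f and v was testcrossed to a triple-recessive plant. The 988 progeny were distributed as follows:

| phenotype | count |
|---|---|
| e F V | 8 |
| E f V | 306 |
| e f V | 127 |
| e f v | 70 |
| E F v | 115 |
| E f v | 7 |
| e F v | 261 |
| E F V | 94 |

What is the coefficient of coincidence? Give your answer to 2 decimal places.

0.32

The two most frequent reciprocal classes, e F v and E f V, are the parental types, so the F1 was e F v / E f V.
The two rarest classes, e F V and E f v, are the double crossovers. Comparing them with the parentals, only the v allele has switched, so v is the middle locus and the order is e – v – f.
e–v: (242 + 15)/988 = 0.2601; v–f: (164 + 15)/988 = 0.1812.
Expected DCO frequency = 0.2601 × 0.1812 ≈ 0.04713; observed = 15/988 ≈ 0.01518.
Coefficient of coincidence = 0.01518/0.04713 ≈ 0.32.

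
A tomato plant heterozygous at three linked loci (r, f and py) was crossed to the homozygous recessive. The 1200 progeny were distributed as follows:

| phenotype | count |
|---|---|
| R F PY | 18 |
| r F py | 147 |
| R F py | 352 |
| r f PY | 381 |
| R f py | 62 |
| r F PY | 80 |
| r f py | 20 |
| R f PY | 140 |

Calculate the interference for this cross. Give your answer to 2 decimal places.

The two most frequent reciprocal classes, r f PY and R F py, are the parental types, so the F1 was r f PY / R F py.
The two rarest classes, r f py and R F PY, are the double crossovers. Comparing them with the parentals, only the py allele has switched, so py is the middle locus and the order is r – py – f.
r–py: (287 + 38)/1200 = 0.2708; py–f: (142 + 38)/1200 = 0.1500.
Expected DCO frequency = 0.2708 × 0.1500 ≈ 0.04062; observed = 38/1200 ≈ 0.03167.
Coefficient of coincidence = 0.03167/0.04062 ≈ 0.78; interference = 1 − 0.78 = 0.22.

0.22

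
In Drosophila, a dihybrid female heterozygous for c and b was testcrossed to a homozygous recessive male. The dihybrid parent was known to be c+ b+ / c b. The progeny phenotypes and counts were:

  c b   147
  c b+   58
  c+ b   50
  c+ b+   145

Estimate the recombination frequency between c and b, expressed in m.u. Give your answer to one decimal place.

27.0 m.u.

The recombinant classes are c+ b and c b+: 50 + 58 = 108.
Recombination frequency = 108/400 = 0.2700 ≈ 27.0%, i.e. 27.0 m.u.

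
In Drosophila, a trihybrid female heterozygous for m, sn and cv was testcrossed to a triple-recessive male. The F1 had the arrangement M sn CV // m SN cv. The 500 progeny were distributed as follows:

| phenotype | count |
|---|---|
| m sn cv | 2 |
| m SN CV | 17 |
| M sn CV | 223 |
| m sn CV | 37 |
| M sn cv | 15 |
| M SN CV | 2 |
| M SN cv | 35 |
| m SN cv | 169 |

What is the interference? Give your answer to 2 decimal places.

0.27

The two rarest classes, M SN CV and m sn cv, are the double crossovers. Comparing them with the parentals, only the sn allele has switched, so sn is the middle locus and the order is cv – sn – m.
cv–sn: (32 + 4)/500 = 0.0720; sn–m: (72 + 4)/500 = 0.1520.
Expected DCO frequency = 0.0720 × 0.1520 ≈ 0.01094; observed = 4/500 ≈ 0.00800.
Coefficient of coincidence = 0.00800/0.01094 ≈ 0.73; interference = 1 − 0.73 = 0.27.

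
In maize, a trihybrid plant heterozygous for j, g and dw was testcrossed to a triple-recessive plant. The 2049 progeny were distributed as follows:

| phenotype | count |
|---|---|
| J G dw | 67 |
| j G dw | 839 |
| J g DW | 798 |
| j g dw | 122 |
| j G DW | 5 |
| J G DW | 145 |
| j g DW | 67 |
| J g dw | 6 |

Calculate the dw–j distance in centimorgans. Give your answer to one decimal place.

The two most frequent reciprocal classes, j G dw and J g DW, are the parental types, so the F1 was j G dw / J g DW.
The two rarest classes, j G DW and J g dw, are the double crossovers. Comparing them with the parentals, only the dw allele has switched, so dw is the middle locus and the order is j – dw – g.
Crossovers in the j–dw interval produce the single-crossover classes J G dw and j g DW (67 + 67 = 134) plus the double crossovers (11).
RF(j–dw) = (134 + 11) / 2049 = 145/2049 = 0.0708 → 7.1 centimorgans.

7.1 centimorgans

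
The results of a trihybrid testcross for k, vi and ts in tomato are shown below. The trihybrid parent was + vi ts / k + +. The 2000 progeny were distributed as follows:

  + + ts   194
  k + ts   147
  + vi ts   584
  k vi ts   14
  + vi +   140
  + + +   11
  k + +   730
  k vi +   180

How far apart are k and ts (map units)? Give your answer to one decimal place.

15.6 map units

The two rarest classes, k vi ts and + + +, are the double crossovers. Comparing them with the parentals, only the k allele has switched, so k is the middle locus and the order is vi – k – ts.
Crossovers in the k–ts interval produce the single-crossover classes + vi + and k + ts (140 + 147 = 287) plus the double crossovers (25).
RF(k–ts) = (287 + 25) / 2000 = 312/2000 = 0.1560 → 15.6 map units.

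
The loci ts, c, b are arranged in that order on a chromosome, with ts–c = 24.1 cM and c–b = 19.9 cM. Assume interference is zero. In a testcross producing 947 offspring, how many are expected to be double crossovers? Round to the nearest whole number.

45

Map distances give recombination frequencies of 0.241 and 0.199 for the two intervals.
With no interference, expected double-crossover frequency = 0.241 × 0.199 = 0.04796.
Expected number = 0.04796 × 947 = 45.42 ≈ 45.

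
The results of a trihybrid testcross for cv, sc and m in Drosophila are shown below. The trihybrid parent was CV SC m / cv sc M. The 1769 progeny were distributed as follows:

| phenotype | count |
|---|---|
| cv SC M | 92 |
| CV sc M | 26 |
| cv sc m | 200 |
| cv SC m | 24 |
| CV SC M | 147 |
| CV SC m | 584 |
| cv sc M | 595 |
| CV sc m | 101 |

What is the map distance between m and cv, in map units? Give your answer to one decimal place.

The two rarest classes, cv SC m and CV sc M, are the double crossovers. Comparing them with the parentals, only the cv allele has switched, so cv is the middle locus and the order is sc – cv – m.
Crossovers in the cv–m interval produce the single-crossover classes CV SC M and cv sc m (147 + 200 = 347) plus the double crossovers (50).
RF(cv–m) = (347 + 50) / 1769 = 397/1769 = 0.2244 → 22.4 map units.

22.4 map units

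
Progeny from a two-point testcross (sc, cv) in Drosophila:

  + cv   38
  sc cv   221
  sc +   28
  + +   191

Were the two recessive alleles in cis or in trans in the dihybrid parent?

cis

The two most frequent classes are + + (191) and sc cv (221); these are the parental (non-recombinant) types.
So the F1 carried + + on one chromosome and sc cv on the other — the recessive alleles are on the same chromosome (cis / coupling).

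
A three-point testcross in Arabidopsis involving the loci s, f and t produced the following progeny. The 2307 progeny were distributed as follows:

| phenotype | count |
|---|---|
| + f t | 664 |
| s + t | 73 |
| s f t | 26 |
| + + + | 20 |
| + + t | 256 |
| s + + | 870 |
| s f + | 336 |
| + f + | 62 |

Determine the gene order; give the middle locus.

s

The two most frequent reciprocal classes, s + + and + f t, are the parental types, so the F1 was s + + / + f t.
The two rarest classes, + + + and s f t, are the double crossovers. Comparing them with the parentals, only the s allele has switched, so s is the middle locus and the order is f – s – t.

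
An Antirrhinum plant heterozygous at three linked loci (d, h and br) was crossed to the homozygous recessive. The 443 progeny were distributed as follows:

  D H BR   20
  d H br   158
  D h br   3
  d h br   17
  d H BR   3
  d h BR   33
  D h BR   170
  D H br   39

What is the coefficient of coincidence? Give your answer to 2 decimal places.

The two most frequent reciprocal classes, d H br and D h BR, are the parental types, so the F1 was d H br / D h BR.
The two rarest classes, d H BR and D h br, are the double crossovers. Comparing them with the parentals, only the br allele has switched, so br is the middle locus and the order is h – br – d.
h–br: (37 + 6)/443 = 0.0971; br–d: (72 + 6)/443 = 0.1761.
Expected DCO frequency = 0.0971 × 0.1761 ≈ 0.01710; observed = 6/443 ≈ 0.01354.
Coefficient of coincidence = 0.01354/0.01710 ≈ 0.79.

0.79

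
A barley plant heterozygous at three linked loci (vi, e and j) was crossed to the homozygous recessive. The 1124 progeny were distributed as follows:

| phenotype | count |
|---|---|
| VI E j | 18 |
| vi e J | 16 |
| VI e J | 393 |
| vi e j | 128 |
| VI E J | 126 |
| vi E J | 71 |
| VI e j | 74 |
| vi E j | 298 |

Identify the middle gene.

vi

The two most frequent reciprocal classes, VI e J and vi E j, are the parental types, so the F1 was VI e J / vi E j.
The two rarest classes, vi e J and VI E j, are the double crossovers. Comparing them with the parentals, only the vi allele has switched, so vi is the middle locus and the order is j – vi – e.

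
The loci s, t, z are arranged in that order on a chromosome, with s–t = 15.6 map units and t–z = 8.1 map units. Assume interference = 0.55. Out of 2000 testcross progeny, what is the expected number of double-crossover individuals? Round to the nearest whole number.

11

Map distances give recombination frequencies of 0.156 and 0.081 for the two intervals.
With interference 0.55 (so coincidence = 0.45), expected double-crossover frequency = 0.156 × 0.081 × 0.45 = 0.00569.
Expected number = 0.00569 × 2000 = 11.37 ≈ 11.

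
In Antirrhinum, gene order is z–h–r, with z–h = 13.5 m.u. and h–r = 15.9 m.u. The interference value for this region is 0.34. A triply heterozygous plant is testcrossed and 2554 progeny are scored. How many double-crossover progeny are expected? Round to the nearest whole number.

36

Map distances give recombination frequencies of 0.135 and 0.159 for the two intervals.
With interference 0.34 (so coincidence = 0.66), expected double-crossover frequency = 0.135 × 0.159 × 0.66 = 0.01417.
Expected number = 0.01417 × 2554 = 36.18 ≈ 36.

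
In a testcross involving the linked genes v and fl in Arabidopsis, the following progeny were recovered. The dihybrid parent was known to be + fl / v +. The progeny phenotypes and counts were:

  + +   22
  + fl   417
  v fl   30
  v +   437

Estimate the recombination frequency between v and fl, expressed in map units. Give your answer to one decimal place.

5.7 map units

The recombinant classes are + + and v fl: 22 + 30 = 52.
Recombination frequency = 52/906 = 0.0574 ≈ 5.7%, i.e. 5.7 map units.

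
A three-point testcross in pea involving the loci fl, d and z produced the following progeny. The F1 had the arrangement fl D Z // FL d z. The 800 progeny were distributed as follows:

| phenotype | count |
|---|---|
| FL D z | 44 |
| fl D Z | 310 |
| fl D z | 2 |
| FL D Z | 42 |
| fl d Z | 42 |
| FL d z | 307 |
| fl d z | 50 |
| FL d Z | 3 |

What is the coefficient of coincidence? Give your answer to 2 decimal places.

0.45

The two rarest classes, fl D z and FL d Z, are the double crossovers. Comparing them with the parentals, only the z allele has switched, so z is the middle locus and the order is d – z – fl.
d–z: (86 + 5)/800 = 0.1138; z–fl: (92 + 5)/800 = 0.1212.
Expected DCO frequency = 0.1138 × 0.1212 ≈ 0.01379; observed = 5/800 ≈ 0.00625.
Coefficient of coincidence = 0.00625/0.01379 ≈ 0.45.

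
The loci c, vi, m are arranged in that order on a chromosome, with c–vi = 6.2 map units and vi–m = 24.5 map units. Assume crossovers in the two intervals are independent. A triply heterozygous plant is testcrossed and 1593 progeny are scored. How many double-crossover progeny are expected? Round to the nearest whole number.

Map distances give recombination frequencies of 0.062 and 0.245 for the two intervals.
With no interference, expected double-crossover frequency = 0.062 × 0.245 = 0.01519.
Expected number = 0.01519 × 1593 = 24.20 ≈ 24.

24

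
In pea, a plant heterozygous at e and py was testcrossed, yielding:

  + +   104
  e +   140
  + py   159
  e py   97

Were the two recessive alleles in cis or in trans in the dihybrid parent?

The two most frequent classes are + py (159) and e + (140); these are the parental (non-recombinant) types.
So the F1 carried + py on one chromosome and e + on the other — the recessive alleles are on opposite chromosomes (trans / repulsion).

trans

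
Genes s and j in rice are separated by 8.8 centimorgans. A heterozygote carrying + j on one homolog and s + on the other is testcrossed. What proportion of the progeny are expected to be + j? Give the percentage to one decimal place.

A map distance of 8.8 centimorgans corresponds to a recombination frequency of 0.088.
The F1 is + j / s +, so + j is a parental gamete class with expected frequency (1 − r)/2 = 0.912/2 = 0.4560.
That is 0.4560 = 45.6% of the progeny.

45.6%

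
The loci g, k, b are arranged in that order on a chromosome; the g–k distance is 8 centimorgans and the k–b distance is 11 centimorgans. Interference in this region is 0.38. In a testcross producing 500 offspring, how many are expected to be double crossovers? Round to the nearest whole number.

Map distances give recombination frequencies of 0.080 and 0.110 for the two intervals.
With interference 0.38 (so coincidence = 0.62), expected double-crossover frequency = 0.080 × 0.110 × 0.62 = 0.00546.
Expected number = 0.00546 × 500 = 2.73 ≈ 3.

3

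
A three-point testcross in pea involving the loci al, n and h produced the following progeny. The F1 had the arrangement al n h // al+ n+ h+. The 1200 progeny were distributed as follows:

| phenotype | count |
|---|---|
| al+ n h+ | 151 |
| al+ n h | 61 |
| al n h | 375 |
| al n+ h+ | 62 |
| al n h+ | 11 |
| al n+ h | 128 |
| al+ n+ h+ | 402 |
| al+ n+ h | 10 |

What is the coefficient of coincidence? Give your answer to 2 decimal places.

The two rarest classes, al n h+ and al+ n+ h, are the double crossovers. Comparing them with the parentals, only the h allele has switched, so h is the middle locus and the order is al – h – n.
al–h: (123 + 21)/1200 = 0.1200; h–n: (279 + 21)/1200 = 0.2500.
Expected DCO frequency = 0.1200 × 0.2500 ≈ 0.03000; observed = 21/1200 ≈ 0.01750.
Coefficient of coincidence = 0.01750/0.03000 ≈ 0.58.

0.58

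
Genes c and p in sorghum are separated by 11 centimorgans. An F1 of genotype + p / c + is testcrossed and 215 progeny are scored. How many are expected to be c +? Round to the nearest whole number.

96

A map distance of 11 centimorgans corresponds to a recombination frequency of 0.110.
The F1 is + p / c +, so c + is a parental gamete class with expected frequency (1 − r)/2 = 0.890/2 = 0.4450.
Expected number = 0.4450 × 215 = 95.67 ≈ 96.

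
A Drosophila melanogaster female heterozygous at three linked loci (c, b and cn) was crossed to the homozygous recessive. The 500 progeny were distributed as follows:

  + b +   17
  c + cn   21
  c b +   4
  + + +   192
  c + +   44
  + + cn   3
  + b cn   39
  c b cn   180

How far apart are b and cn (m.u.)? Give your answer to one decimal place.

The two most frequent reciprocal classes, c b cn and + + +, are the parental types, so the F1 was c b cn / + + +.
The two rarest classes, c b + and + + cn, are the double crossovers. Comparing them with the parentals, only the cn allele has switched, so cn is the middle locus and the order is b – cn – c.
Crossovers in the b–cn interval produce the single-crossover classes c + cn and + b + (21 + 17 = 38) plus the double crossovers (7).
RF(b–cn) = (38 + 7) / 500 = 45/500 = 0.0900 → 9.0 m.u.

9.0 m.u.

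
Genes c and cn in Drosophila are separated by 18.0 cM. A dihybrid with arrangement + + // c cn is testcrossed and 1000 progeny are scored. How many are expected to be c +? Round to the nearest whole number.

A map distance of 18.0 cM corresponds to a recombination frequency of 0.180.
The F1 is + + / c cn, so c + is a recombinant gamete class with expected frequency r/2 = 0.180/2 = 0.0900.
Expected number = 0.0900 × 1000 = 90.00 ≈ 90.

90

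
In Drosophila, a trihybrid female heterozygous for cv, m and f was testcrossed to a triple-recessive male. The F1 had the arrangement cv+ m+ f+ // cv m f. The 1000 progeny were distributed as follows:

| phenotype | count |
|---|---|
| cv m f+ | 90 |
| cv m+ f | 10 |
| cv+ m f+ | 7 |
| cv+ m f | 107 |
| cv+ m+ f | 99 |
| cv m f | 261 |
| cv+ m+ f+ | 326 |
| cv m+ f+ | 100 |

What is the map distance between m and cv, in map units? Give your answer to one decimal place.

22.4 map units

The two rarest classes, cv+ m f+ and cv m+ f, are the double crossovers. Comparing them with the parentals, only the m allele has switched, so m is the middle locus and the order is f – m – cv.
Crossovers in the m–cv interval produce the single-crossover classes cv m+ f+ and cv+ m f (100 + 107 = 207) plus the double crossovers (17).
RF(m–cv) = (207 + 17) / 1000 = 224/1000 = 0.2240 → 22.4 map units.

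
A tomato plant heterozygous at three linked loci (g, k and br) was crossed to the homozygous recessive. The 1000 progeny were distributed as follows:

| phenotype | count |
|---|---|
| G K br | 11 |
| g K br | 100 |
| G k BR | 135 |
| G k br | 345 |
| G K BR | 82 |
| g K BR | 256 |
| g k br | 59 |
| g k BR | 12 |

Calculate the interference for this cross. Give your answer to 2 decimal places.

The two most frequent reciprocal classes, G k br and g K BR, are the parental types, so the F1 was G k br / g K BR.
The two rarest classes, G K br and g k BR, are the double crossovers. Comparing them with the parentals, only the k allele has switched, so k is the middle locus and the order is br – k – g.
br–k: (235 + 23)/1000 = 0.2580; k–g: (141 + 23)/1000 = 0.1640.
Expected DCO frequency = 0.2580 × 0.1640 ≈ 0.04231; observed = 23/1000 ≈ 0.02300.
Coefficient of coincidence = 0.02300/0.04231 ≈ 0.54; interference = 1 − 0.54 = 0.46.

0.46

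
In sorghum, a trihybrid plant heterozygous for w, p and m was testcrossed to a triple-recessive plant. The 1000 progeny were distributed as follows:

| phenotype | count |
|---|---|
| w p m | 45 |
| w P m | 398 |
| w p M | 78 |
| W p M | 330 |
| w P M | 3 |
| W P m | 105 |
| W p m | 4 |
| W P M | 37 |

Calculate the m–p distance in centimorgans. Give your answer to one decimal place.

8.9 centimorgans

The two most frequent reciprocal classes, w P m and W p M, are the parental types, so the F1 was w P m / W p M.
The two rarest classes, w P M and W p m, are the double crossovers. Comparing them with the parentals, only the m allele has switched, so m is the middle locus and the order is p – m – w.
Crossovers in the p–m interval produce the single-crossover classes w p m and W P M (45 + 37 = 82) plus the double crossovers (7).
RF(p–m) = (82 + 7) / 1000 = 89/1000 = 0.0890 → 8.9 centimorgans.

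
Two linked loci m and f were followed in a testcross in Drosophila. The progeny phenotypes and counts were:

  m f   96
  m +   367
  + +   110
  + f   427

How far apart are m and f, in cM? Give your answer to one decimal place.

The two most frequent classes, + f (427) and m + (367), are the parental types, so the F1 was + f / m +.
The recombinant classes are + + and m f: 110 + 96 = 206.
Recombination frequency = 206/1000 = 0.2060 ≈ 20.6%, i.e. 20.6 cM.

20.6 cM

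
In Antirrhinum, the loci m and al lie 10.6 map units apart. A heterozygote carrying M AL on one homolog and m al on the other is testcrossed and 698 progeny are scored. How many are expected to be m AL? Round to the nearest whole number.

37

A map distance of 10.6 map units corresponds to a recombination frequency of 0.106.
The F1 is M AL / m al, so m AL is a recombinant gamete class with expected frequency r/2 = 0.106/2 = 0.0530.
Expected number = 0.0530 × 698 = 36.99 ≈ 37.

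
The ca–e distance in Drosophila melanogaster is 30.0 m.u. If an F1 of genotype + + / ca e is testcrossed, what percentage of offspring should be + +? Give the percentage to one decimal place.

A map distance of 30.0 m.u. corresponds to a recombination frequency of 0.300.
The F1 is + + / ca e, so + + is a parental gamete class with expected frequency (1 − r)/2 = 0.700/2 = 0.3500.
That is 0.3500 = 35.0% of the progeny.

35.0%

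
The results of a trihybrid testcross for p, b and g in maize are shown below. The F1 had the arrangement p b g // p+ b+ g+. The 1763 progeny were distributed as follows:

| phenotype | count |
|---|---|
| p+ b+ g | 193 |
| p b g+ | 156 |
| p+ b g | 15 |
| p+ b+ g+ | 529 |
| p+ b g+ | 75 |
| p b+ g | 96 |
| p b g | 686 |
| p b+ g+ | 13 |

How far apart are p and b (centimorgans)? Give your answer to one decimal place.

11.3 centimorgans

The two rarest classes, p+ b g and p b+ g+, are the double crossovers. Comparing them with the parentals, only the p allele has switched, so p is the middle locus and the order is g – p – b.
Crossovers in the p–b interval produce the single-crossover classes p b+ g and p+ b g+ (96 + 75 = 171) plus the double crossovers (28).
RF(p–b) = (171 + 28) / 1763 = 199/1763 = 0.1129 → 11.3 centimorgans.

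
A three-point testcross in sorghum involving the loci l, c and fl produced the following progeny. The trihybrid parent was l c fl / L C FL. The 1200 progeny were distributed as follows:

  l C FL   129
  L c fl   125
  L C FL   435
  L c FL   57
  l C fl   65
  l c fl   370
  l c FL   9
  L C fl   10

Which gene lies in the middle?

fl

The two rarest classes, l c FL and L C fl, are the double crossovers. Comparing them with the parentals, only the fl allele has switched, so fl is the middle locus and the order is c – fl – l.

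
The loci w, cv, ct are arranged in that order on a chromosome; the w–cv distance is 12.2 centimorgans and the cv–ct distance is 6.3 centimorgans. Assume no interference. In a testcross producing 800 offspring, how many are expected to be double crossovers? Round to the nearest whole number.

Map distances give recombination frequencies of 0.122 and 0.063 for the two intervals.
With no interference, expected double-crossover frequency = 0.122 × 0.063 = 0.00769.
Expected number = 0.00769 × 800 = 6.15 ≈ 6.

6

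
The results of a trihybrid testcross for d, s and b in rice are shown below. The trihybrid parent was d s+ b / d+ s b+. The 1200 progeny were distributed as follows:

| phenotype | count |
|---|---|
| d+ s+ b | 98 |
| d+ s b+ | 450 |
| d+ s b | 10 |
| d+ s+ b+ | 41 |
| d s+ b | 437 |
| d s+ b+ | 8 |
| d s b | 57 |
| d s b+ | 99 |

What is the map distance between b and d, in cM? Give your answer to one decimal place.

17.9 cM

The two rarest classes, d s+ b+ and d+ s b, are the double crossovers. Comparing them with the parentals, only the b allele has switched, so b is the middle locus and the order is s – b – d.
Crossovers in the b–d interval produce the single-crossover classes d+ s+ b and d s b+ (98 + 99 = 197) plus the double crossovers (18).
RF(b–d) = (197 + 18) / 1200 = 215/1200 = 0.1792 → 17.9 cM.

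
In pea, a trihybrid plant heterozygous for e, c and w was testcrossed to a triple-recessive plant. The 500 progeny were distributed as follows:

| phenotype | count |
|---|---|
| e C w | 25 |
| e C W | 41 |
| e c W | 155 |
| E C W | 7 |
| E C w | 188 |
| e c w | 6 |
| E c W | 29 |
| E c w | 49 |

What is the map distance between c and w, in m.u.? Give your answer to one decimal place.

20.6 m.u.

The two most frequent reciprocal classes, e c W and E C w, are the parental types, so the F1 was e c W / E C w.
The two rarest classes, e c w and E C W, are the double crossovers. Comparing them with the parentals, only the w allele has switched, so w is the middle locus and the order is e – w – c.
Crossovers in the w–c interval produce the single-crossover classes e C W and E c w (41 + 49 = 90) plus the double crossovers (13).
RF(w–c) = (90 + 13) / 500 = 103/500 = 0.2060 → 20.6 m.u.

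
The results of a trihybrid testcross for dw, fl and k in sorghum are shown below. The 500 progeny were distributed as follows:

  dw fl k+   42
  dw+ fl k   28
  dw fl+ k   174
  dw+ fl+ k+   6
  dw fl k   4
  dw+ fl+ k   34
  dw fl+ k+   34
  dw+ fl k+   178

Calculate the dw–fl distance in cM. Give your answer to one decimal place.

17.2 cM

The two most frequent reciprocal classes, dw+ fl k+ and dw fl+ k, are the parental types, so the F1 was dw+ fl k+ / dw fl+ k.
The two rarest classes, dw+ fl+ k+ and dw fl k, are the double crossovers. Comparing them with the parentals, only the fl allele has switched, so fl is the middle locus and the order is dw – fl – k.
Crossovers in the dw–fl interval produce the single-crossover classes dw fl k+ and dw+ fl+ k (42 + 34 = 76) plus the double crossovers (10).
RF(dw–fl) = (76 + 10) / 500 = 86/500 = 0.1720 → 17.2 cM.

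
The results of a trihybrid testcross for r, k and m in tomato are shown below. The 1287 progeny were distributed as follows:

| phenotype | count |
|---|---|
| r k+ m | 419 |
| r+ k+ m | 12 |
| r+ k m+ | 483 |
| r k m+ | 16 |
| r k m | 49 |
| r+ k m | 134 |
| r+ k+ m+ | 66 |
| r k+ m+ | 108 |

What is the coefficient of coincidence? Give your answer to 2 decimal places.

0.93

The two most frequent reciprocal classes, r k+ m and r+ k m+, are the parental types, so the F1 was r k+ m / r+ k m+.
The two rarest classes, r+ k+ m and r k m+, are the double crossovers. Comparing them with the parentals, only the r allele has switched, so r is the middle locus and the order is m – r – k.
m–r: (242 + 28)/1287 = 0.2098; r–k: (115 + 28)/1287 = 0.1111.
Expected DCO frequency = 0.2098 × 0.1111 ≈ 0.02331; observed = 28/1287 ≈ 0.02176.
Coefficient of coincidence = 0.02176/0.02331 ≈ 0.93.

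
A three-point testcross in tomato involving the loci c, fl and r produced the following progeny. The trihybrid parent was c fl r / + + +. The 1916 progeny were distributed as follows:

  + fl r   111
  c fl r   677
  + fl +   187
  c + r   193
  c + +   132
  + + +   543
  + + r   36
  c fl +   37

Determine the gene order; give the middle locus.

The two rarest classes, c fl + and + + r, are the double crossovers. Comparing them with the parentals, only the r allele has switched, so r is the middle locus and the order is c – r – fl.

r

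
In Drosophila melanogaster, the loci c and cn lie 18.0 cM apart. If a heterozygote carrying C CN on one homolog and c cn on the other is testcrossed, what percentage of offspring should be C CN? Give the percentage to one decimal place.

41.0%

A map distance of 18.0 cM corresponds to a recombination frequency of 0.180.
The F1 is C CN / c cn, so C CN is a parental gamete class with expected frequency (1 − r)/2 = 0.820/2 = 0.4100.
That is 0.4100 = 41.0% of the progeny.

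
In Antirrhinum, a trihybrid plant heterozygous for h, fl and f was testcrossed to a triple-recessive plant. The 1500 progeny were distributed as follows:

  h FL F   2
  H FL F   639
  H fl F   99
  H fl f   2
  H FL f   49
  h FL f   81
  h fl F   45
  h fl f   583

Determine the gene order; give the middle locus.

h

The two most frequent reciprocal classes, h fl f and H FL F, are the parental types, so the F1 was h fl f / H FL F.
The two rarest classes, H fl f and h FL F, are the double crossovers. Comparing them with the parentals, only the h allele has switched, so h is the middle locus and the order is f – h – fl.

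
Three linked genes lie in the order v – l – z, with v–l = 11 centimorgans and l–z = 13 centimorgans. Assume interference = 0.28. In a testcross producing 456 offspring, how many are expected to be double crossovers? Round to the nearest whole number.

5

Map distances give recombination frequencies of 0.110 and 0.130 for the two intervals.
With interference 0.28 (so coincidence = 0.72), expected double-crossover frequency = 0.110 × 0.130 × 0.72 = 0.01030.
Expected number = 0.01030 × 456 = 4.69 ≈ 5.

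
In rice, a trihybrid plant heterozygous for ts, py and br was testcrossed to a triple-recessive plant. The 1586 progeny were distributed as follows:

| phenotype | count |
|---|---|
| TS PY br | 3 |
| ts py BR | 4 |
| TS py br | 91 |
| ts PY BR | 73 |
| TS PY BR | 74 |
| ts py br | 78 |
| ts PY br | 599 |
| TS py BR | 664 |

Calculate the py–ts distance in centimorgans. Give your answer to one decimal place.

10.0 centimorgans

The two most frequent reciprocal classes, TS py BR and ts PY br, are the parental types, so the F1 was TS py BR / ts PY br.
The two rarest classes, ts py BR and TS PY br, are the double crossovers. Comparing them with the parentals, only the ts allele has switched, so ts is the middle locus and the order is br – ts – py.
Crossovers in the ts–py interval produce the single-crossover classes TS PY BR and ts py br (74 + 78 = 152) plus the double crossovers (7).
RF(ts–py) = (152 + 7) / 1586 = 159/1586 = 0.1003 → 10.0 centimorgans.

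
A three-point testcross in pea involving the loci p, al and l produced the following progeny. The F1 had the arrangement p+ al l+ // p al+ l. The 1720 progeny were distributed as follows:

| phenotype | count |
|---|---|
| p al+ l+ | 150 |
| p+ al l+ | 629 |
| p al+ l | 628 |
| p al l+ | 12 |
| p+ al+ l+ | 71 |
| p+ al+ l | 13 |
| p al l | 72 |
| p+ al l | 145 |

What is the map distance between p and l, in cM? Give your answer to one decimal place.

The two rarest classes, p al l+ and p+ al+ l, are the double crossovers. Comparing them with the parentals, only the p allele has switched, so p is the middle locus and the order is al – p – l.
Crossovers in the p–l interval produce the single-crossover classes p+ al l and p al+ l+ (145 + 150 = 295) plus the double crossovers (25).
RF(p–l) = (295 + 25) / 1720 = 320/1720 = 0.1860 → 18.6 cM.

18.6 cM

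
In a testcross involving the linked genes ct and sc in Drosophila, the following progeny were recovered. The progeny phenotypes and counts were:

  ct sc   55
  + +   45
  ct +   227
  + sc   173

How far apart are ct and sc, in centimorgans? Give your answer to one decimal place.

The two most frequent classes, + sc (173) and ct + (227), are the parental types, so the F1 was + sc / ct +.
The recombinant classes are + + and ct sc: 45 + 55 = 100.
Recombination frequency = 100/500 = 0.2000 ≈ 20.0%, i.e. 20.0 centimorgans.

20.0 centimorgans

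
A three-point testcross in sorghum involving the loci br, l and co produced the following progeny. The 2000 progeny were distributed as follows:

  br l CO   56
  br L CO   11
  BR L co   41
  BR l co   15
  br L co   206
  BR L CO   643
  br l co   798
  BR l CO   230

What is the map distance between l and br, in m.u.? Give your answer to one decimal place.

The two most frequent reciprocal classes, br l co and BR L CO, are the parental types, so the F1 was br l co / BR L CO.
The two rarest classes, BR l co and br L CO, are the double crossovers. Comparing them with the parentals, only the br allele has switched, so br is the middle locus and the order is co – br – l.
Crossovers in the br–l interval produce the single-crossover classes br L co and BR l CO (206 + 230 = 436) plus the double crossovers (26).
RF(br–l) = (436 + 26) / 2000 = 462/2000 = 0.2310 → 23.1 m.u.

23.1 m.u.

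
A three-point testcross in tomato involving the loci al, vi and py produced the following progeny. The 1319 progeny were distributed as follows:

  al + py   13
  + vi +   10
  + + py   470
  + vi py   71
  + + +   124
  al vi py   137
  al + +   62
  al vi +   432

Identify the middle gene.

al

The two most frequent reciprocal classes, + + py and al vi +, are the parental types, so the F1 was + + py / al vi +.
The two rarest classes, al + py and + vi +, are the double crossovers. Comparing them with the parentals, only the al allele has switched, so al is the middle locus and the order is py – al – vi.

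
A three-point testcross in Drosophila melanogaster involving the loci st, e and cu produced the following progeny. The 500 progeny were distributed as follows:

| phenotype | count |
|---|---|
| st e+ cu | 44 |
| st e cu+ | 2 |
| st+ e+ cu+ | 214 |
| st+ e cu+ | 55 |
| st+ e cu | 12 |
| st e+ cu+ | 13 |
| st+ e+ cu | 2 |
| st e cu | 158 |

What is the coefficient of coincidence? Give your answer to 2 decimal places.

The two most frequent reciprocal classes, st+ e+ cu+ and st e cu, are the parental types, so the F1 was st+ e+ cu+ / st e cu.
The two rarest classes, st+ e+ cu and st e cu+, are the double crossovers. Comparing them with the parentals, only the cu allele has switched, so cu is the middle locus and the order is st – cu – e.
st–cu: (25 + 4)/500 = 0.0580; cu–e: (99 + 4)/500 = 0.2060.
Expected DCO frequency = 0.0580 × 0.2060 ≈ 0.01195; observed = 4/500 ≈ 0.00800.
Coefficient of coincidence = 0.00800/0.01195 ≈ 0.67.

0.67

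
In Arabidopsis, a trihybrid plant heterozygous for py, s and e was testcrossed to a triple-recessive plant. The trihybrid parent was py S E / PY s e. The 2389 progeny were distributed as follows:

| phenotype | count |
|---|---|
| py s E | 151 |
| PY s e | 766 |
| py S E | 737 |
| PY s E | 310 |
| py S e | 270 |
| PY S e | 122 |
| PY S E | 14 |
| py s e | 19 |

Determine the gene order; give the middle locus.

py

The two rarest classes, PY S E and py s e, are the double crossovers. Comparing them with the parentals, only the py allele has switched, so py is the middle locus and the order is e – py – s.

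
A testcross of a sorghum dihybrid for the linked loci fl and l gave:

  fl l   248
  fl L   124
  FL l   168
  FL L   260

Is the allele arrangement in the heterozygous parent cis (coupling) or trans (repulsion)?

cis

The two most frequent classes are FL L (260) and fl l (248); these are the parental (non-recombinant) types.
So the F1 carried FL L on one chromosome and fl l on the other — the recessive alleles are on the same chromosome (cis / coupling).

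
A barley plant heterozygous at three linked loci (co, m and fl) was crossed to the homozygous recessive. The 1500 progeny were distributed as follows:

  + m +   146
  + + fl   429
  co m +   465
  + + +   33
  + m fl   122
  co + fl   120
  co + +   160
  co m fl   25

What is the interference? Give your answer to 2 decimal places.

0.21

The two most frequent reciprocal classes, co m + and + + fl, are the parental types, so the F1 was co m + / + + fl.
The two rarest classes, co m fl and + + +, are the double crossovers. Comparing them with the parentals, only the fl allele has switched, so fl is the middle locus and the order is m – fl – co.
m–fl: (282 + 58)/1500 = 0.2267; fl–co: (266 + 58)/1500 = 0.2160.
Expected DCO frequency = 0.2267 × 0.2160 ≈ 0.04897; observed = 58/1500 ≈ 0.03867.
Coefficient of coincidence = 0.03867/0.04897 ≈ 0.79; interference = 1 − 0.79 = 0.21.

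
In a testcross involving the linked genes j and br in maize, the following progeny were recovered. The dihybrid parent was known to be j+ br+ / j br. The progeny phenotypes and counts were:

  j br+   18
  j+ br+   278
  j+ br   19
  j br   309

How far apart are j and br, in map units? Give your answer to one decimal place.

5.9 map units

The recombinant classes are j+ br and j br+: 19 + 18 = 37.
Recombination frequency = 37/624 = 0.0593 ≈ 5.9%, i.e. 5.9 map units.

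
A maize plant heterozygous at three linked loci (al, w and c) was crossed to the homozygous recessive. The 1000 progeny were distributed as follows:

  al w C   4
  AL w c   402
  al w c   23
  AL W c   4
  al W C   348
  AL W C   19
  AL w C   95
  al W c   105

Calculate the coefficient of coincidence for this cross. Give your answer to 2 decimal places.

The two most frequent reciprocal classes, AL w c and al W C, are the parental types, so the F1 was AL w c / al W C.
The two rarest classes, AL W c and al w C, are the double crossovers. Comparing them with the parentals, only the w allele has switched, so w is the middle locus and the order is al – w – c.
al–w: (42 + 8)/1000 = 0.0500; w–c: (200 + 8)/1000 = 0.2080.
Expected DCO frequency = 0.0500 × 0.2080 ≈ 0.01040; observed = 8/1000 ≈ 0.00800.
Coefficient of coincidence = 0.00800/0.01040 ≈ 0.77.

0.77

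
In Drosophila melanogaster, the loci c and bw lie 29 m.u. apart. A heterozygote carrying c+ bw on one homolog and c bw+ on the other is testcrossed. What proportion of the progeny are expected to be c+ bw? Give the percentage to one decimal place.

A map distance of 29 m.u. corresponds to a recombination frequency of 0.290.
The F1 is c+ bw / c bw+, so c+ bw is a parental gamete class with expected frequency (1 − r)/2 = 0.710/2 = 0.3550.
That is 0.3550 = 35.5% of the progeny.

35.5%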